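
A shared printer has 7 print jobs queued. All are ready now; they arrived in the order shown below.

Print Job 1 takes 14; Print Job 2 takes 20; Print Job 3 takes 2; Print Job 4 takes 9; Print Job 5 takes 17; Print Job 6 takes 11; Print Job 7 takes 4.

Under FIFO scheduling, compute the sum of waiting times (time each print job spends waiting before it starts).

FIFO (arrival order): Print Job 1 Print Job 2 Print Job 3 Print Job 4 Print Job 5 Print Job 6 Print Job 7.
Print Job 1: waits 0, runs 0→14
Print Job 2: waits 14, runs 14→34
Print Job 3: waits 34, runs 34→36
Print Job 4: waits 36, runs 36→45
Print Job 5: waits 45, runs 45→62
Print Job 6: waits 62, runs 62→73
Print Job 7: waits 73, runs 73→77
Sum = 0+14+34+36+45+62+73 = 264.

264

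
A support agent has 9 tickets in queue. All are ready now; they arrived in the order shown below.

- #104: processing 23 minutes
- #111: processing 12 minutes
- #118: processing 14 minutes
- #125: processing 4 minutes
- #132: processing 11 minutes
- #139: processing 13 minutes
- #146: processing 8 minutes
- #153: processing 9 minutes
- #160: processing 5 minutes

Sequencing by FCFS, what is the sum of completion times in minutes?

FIFO (arrival order): #104 #111 #118 #125 #132 #139 #146 #153 #160.
#104: 0→23
#111: 23→35
#118: 35→49
#125: 49→53
#132: 53→64
#139: 64→77
#146: 77→85
#153: 85→94
#160: 94→99
Sum = 23+35+49+53+64+77+85+94+99 = 579.

579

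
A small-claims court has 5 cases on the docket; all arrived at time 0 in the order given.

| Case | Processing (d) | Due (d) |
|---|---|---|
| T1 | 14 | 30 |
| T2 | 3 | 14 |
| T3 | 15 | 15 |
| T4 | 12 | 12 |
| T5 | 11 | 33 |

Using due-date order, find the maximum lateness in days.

EDD (increasing due date): T4 T2 T3 T1 T5.
T4: 0→12, due 12, lateness 0
T2: 12→15, due 14, lateness 1
T3: 15→30, due 15, lateness 15
T1: 30→44, due 30, lateness 14
T5: 44→55, due 33, lateness 22
Maximum = 22.

22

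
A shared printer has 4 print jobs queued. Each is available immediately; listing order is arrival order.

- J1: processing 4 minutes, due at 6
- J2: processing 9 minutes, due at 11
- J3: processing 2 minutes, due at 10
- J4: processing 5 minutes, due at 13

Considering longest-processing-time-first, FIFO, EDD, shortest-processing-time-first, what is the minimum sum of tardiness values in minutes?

9

LPT (decreasing processing time): J2 J4 J1 J3.
J2: 0→9, due 11, tardiness 0
J4: 9→14, due 13, tardiness 1
J1: 14→18, due 6, tardiness 12
J3: 18→20, due 10, tardiness 10
Sum = 0+1+12+10 = 23.
FIFO (arrival order): J1 J2 J3 J4.
J1: 0→4, due 6, tardiness 0
J2: 4→13, due 11, tardiness 2
J3: 13→15, due 10, tardiness 5
J4: 15→20, due 13, tardiness 7
Sum = 0+2+5+7 = 14.
EDD (increasing due date): J1 J3 J2 J4.
J1: 0→4, due 6, tardiness 0
J3: 4→6, due 10, tardiness 0
J2: 6→15, due 11, tardiness 4
J4: 15→20, due 13, tardiness 7
Sum = 0+0+4+7 = 11.
SPT (increasing processing time): J3 J1 J4 J2.
J3: 0→2, due 10, tardiness 0
J1: 2→6, due 6, tardiness 0
J4: 6→11, due 13, tardiness 0
J2: 11→20, due 11, tardiness 9
Sum = 0+0+0+9 = 9.
LPT 23, FIFO 14, EDD 11, SPT 9 → minimum 9.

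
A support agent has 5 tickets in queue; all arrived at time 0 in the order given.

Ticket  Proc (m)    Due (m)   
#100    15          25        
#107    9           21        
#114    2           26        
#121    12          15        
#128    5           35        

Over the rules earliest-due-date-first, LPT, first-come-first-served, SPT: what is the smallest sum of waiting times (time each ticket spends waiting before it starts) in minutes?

53

EDD (increasing due date): #121 #107 #100 #114 #128.
#121: waits 0, runs 0→12
#107: waits 12, runs 12→21
#100: waits 21, runs 21→36
#114: waits 36, runs 36→38
#128: waits 38, runs 38→43
Sum = 0+12+21+36+38 = 107.
LPT (decreasing processing time): #100 #121 #107 #128 #114.
#100: waits 0, runs 0→15
#121: waits 15, runs 15→27
#107: waits 27, runs 27→36
#128: waits 36, runs 36→41
#114: waits 41, runs 41→43
Sum = 0+15+27+36+41 = 119.
FIFO (arrival order): #100 #107 #114 #121 #128.
#100: waits 0, runs 0→15
#107: waits 15, runs 15→24
#114: waits 24, runs 24→26
#121: waits 26, runs 26→38
#128: waits 38, runs 38→43
Sum = 0+15+24+26+38 = 103.
SPT (increasing processing time): #114 #128 #107 #121 #100.
#114: waits 0, runs 0→2
#128: waits 2, runs 2→7
#107: waits 7, runs 7→16
#121: waits 16, runs 16→28
#100: waits 28, runs 28→43
Sum = 0+2+7+16+28 = 53.
EDD 107, LPT 119, FIFO 103, SPT 53 → minimum 53.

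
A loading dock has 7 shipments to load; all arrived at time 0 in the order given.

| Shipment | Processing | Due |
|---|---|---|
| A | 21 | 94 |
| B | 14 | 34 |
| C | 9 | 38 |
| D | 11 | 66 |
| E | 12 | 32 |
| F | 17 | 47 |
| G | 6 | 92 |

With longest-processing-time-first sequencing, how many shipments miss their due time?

4

LPT (decreasing processing time): A F B E D C G.
A: 0→21, due 94, tardiness 0
F: 21→38, due 47, tardiness 0
B: 38→52, due 34, tardiness 18
E: 52→64, due 32, tardiness 32
D: 64→75, due 66, tardiness 9
C: 75→84, due 38, tardiness 46
G: 84→90, due 92, tardiness 0
Late shipments: 4.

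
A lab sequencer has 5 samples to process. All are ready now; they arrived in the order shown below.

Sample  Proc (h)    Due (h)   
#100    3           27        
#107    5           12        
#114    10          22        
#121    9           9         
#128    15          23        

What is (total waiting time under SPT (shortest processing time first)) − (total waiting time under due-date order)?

SPT (increasing processing time): #100 #107 #121 #114 #128.
#100: waits 0, runs 0→3
#107: waits 3, runs 3→8
#121: waits 8, runs 8→17
#114: waits 17, runs 17→27
#128: waits 27, runs 27→42
Sum = 0+3+8+17+27 = 55.
EDD (increasing due date): #121 #107 #114 #128 #100.
#121: waits 0, runs 0→9
#107: waits 9, runs 9→14
#114: waits 14, runs 14→24
#128: waits 24, runs 24→39
#100: waits 39, runs 39→42
Sum = 0+9+14+24+39 = 86.
Difference = 55 − 86 = -31.

-31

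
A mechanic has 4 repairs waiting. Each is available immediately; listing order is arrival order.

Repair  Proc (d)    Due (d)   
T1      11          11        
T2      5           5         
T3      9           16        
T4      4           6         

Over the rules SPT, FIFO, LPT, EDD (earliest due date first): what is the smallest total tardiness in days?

24

SPT (increasing processing time): T4 T2 T3 T1.
T4: 0→4, due 6, tardiness 0
T2: 4→9, due 5, tardiness 4
T3: 9→18, due 16, tardiness 2
T1: 18→29, due 11, tardiness 18
Sum = 0+4+2+18 = 24.
FIFO (arrival order): T1 T2 T3 T4.
T1: 0→11, due 11, tardiness 0
T2: 11→16, due 5, tardiness 11
T3: 16→25, due 16, tardiness 9
T4: 25→29, due 6, tardiness 23
Sum = 0+11+9+23 = 43.
LPT (decreasing processing time): T1 T3 T2 T4.
T1: 0→11, due 11, tardiness 0
T3: 11→20, due 16, tardiness 4
T2: 20→25, due 5, tardiness 20
T4: 25→29, due 6, tardiness 23
Sum = 0+4+20+23 = 47.
EDD (increasing due date): T2 T4 T1 T3.
T2: 0→5, due 5, tardiness 0
T4: 5→9, due 6, tardiness 3
T1: 9→20, due 11, tardiness 9
T3: 20→29, due 16, tardiness 13
Sum = 0+3+9+13 = 25.
SPT 24, FIFO 43, LPT 47, EDD 25 → minimum 24.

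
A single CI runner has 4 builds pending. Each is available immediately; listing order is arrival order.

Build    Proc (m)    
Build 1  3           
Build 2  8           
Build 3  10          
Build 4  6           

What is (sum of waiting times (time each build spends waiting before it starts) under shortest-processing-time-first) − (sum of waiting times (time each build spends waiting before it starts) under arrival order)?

SPT (increasing processing time): Build 1 Build 4 Build 2 Build 3.
Build 1: waits 0, runs 0→3
Build 4: waits 3, runs 3→9
Build 2: waits 9, runs 9→17
Build 3: waits 17, runs 17→27
Sum = 0+3+9+17 = 29.
FIFO (arrival order): Build 1 Build 2 Build 3 Build 4.
Build 1: waits 0, runs 0→3
Build 2: waits 3, runs 3→11
Build 3: waits 11, runs 11→21
Build 4: waits 21, runs 21→27
Sum = 0+3+11+21 = 35.
Difference = 29 − 35 = -6.

-6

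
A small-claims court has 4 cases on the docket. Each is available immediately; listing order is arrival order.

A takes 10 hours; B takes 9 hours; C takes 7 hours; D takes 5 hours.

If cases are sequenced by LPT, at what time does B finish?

19

LPT (decreasing processing time): A B C D.
A: 0→10
B: 10→19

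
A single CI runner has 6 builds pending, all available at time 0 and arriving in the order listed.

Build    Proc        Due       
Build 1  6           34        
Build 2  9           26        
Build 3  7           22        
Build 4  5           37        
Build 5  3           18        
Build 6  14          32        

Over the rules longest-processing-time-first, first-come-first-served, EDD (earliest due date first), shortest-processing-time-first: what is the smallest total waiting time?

LPT (decreasing processing time): Build 6 Build 2 Build 3 Build 1 Build 4 Build 5.
Build 6: waits 0, runs 0→14
Build 2: waits 14, runs 14→23
Build 3: waits 23, runs 23→30
Build 1: waits 30, runs 30→36
Build 4: waits 36, runs 36→41
Build 5: waits 41, runs 41→44
Sum = 0+14+23+30+36+41 = 144.
FIFO (arrival order): Build 1 Build 2 Build 3 Build 4 Build 5 Build 6.
Build 1: waits 0, runs 0→6
Build 2: waits 6, runs 6→15
Build 3: waits 15, runs 15→22
Build 4: waits 22, runs 22→27
Build 5: waits 27, runs 27→30
Build 6: waits 30, runs 30→44
Sum = 0+6+15+22+27+30 = 100.
EDD (increasing due date): Build 5 Build 3 Build 2 Build 6 Build 1 Build 4.
Build 5: waits 0, runs 0→3
Build 3: waits 3, runs 3→10
Build 2: waits 10, runs 10→19
Build 6: waits 19, runs 19→33
Build 1: waits 33, runs 33→39
Build 4: waits 39, runs 39→44
Sum = 0+3+10+19+33+39 = 104.
SPT (increasing processing time): Build 5 Build 4 Build 1 Build 3 Build 2 Build 6.
Build 5: waits 0, runs 0→3
Build 4: waits 3, runs 3→8
Build 1: waits 8, runs 8→14
Build 3: waits 14, runs 14→21
Build 2: waits 21, runs 21→30
Build 6: waits 30, runs 30→44
Sum = 0+3+8+14+21+30 = 76.
LPT 144, FIFO 100, EDD 104, SPT 76 → minimum 76.

76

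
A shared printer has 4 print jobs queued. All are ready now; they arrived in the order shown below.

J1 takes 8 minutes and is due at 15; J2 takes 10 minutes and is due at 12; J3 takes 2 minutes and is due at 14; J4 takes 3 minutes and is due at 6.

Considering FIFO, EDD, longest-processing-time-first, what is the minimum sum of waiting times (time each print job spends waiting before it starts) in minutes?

31

FIFO (arrival order): J1 J2 J3 J4.
J1: waits 0, runs 0→8
J2: waits 8, runs 8→18
J3: waits 18, runs 18→20
J4: waits 20, runs 20→23
Sum = 0+8+18+20 = 46.
EDD (increasing due date): J4 J2 J3 J1.
J4: waits 0, runs 0→3
J2: waits 3, runs 3→13
J3: waits 13, runs 13→15
J1: waits 15, runs 15→23
Sum = 0+3+13+15 = 31.
LPT (decreasing processing time): J2 J1 J4 J3.
J2: waits 0, runs 0→10
J1: waits 10, runs 10→18
J4: waits 18, runs 18→21
J3: waits 21, runs 21→23
Sum = 0+10+18+21 = 49.
FIFO 46, EDD 31, LPT 49 → minimum 31.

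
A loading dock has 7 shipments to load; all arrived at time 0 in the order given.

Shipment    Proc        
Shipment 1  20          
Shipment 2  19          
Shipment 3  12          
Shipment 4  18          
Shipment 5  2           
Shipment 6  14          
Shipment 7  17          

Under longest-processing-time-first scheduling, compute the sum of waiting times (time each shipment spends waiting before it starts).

378

LPT (decreasing processing time): Shipment 1 Shipment 2 Shipment 4 Shipment 7 Shipment 6 Shipment 3 Shipment 5.
Shipment 1: waits 0, runs 0→20
Shipment 2: waits 20, runs 20→39
Shipment 4: waits 39, runs 39→57
Shipment 7: waits 57, runs 57→74
Shipment 6: waits 74, runs 74→88
Shipment 3: waits 88, runs 88→100
Shipment 5: waits 100, runs 100→102
Sum = 0+20+39+57+74+88+100 = 378.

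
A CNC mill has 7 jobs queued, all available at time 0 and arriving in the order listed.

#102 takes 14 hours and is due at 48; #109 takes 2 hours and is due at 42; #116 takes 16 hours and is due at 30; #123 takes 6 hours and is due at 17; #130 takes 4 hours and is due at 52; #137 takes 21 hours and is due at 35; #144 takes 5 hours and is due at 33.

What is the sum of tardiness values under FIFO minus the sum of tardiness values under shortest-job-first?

FIFO (arrival order): #102 #109 #116 #123 #130 #137 #144.
#102: 0→14, due 48, tardiness 0
#109: 14→16, due 42, tardiness 0
#116: 16→32, due 30, tardiness 2
#123: 32→38, due 17, tardiness 21
#130: 38→42, due 52, tardiness 0
#137: 42→63, due 35, tardiness 28
#144: 63→68, due 33, tardiness 35
Sum = 0+0+2+21+0+28+35 = 86.
SPT (increasing processing time): #109 #130 #144 #123 #102 #116 #137.
#109: 0→2, due 42, tardiness 0
#130: 2→6, due 52, tardiness 0
#144: 6→11, due 33, tardiness 0
#123: 11→17, due 17, tardiness 0
#102: 17→31, due 48, tardiness 0
#116: 31→47, due 30, tardiness 17
#137: 47→68, due 35, tardiness 33
Sum = 0+0+0+0+0+17+33 = 50.
Difference = 86 − 50 = 36.

36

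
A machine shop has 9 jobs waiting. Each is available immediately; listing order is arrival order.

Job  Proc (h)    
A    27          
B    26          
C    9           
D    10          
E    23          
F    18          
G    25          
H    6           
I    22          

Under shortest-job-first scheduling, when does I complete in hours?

SPT (increasing processing time): H C D F I E G B A.
H: 0→6
C: 6→15
D: 15→25
F: 25→43
I: 43→65

65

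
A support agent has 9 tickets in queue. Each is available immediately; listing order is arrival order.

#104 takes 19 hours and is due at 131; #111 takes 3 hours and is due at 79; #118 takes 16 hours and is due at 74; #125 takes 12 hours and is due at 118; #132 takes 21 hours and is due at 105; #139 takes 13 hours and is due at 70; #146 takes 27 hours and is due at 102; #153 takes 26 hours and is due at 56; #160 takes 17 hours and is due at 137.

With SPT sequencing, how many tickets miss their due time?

2

SPT (increasing processing time): #111 #125 #139 #118 #160 #104 #132 #153 #146.
#111: 0→3, due 79, tardiness 0
#125: 3→15, due 118, tardiness 0
#139: 15→28, due 70, tardiness 0
#118: 28→44, due 74, tardiness 0
#160: 44→61, due 137, tardiness 0
#104: 61→80, due 131, tardiness 0
#132: 80→101, due 105, tardiness 0
#153: 101→127, due 56, tardiness 71
#146: 127→154, due 102, tardiness 52
Late tickets: 2.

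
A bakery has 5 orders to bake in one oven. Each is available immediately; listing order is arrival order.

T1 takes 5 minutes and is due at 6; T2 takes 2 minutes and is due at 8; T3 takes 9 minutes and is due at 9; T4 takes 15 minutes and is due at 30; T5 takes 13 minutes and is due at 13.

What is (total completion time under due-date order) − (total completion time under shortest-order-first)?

EDD (increasing due date): T1 T2 T3 T5 T4.
T1: 0→5
T2: 5→7
T3: 7→16
T5: 16→29
T4: 29→44
Sum = 5+7+16+29+44 = 101.
SPT (increasing processing time): T2 T1 T3 T5 T4.
T2: 0→2
T1: 2→7
T3: 7→16
T5: 16→29
T4: 29→44
Sum = 2+7+16+29+44 = 98.
Difference = 101 − 98 = 3.

3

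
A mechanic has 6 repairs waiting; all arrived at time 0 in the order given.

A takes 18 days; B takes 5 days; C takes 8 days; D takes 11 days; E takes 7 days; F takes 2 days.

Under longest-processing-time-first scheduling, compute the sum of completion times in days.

228

LPT (decreasing processing time): A D C E B F.
A: 0→18
D: 18→29
C: 29→37
E: 37→44
B: 44→49
F: 49→51
Sum = 18+29+37+44+49+51 = 228.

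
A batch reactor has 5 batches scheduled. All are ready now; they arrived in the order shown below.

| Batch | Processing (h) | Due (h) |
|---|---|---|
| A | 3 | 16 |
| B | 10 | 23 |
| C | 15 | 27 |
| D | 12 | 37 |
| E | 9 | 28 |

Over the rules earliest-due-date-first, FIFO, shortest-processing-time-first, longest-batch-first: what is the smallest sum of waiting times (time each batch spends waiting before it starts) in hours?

71

EDD (increasing due date): A B C E D.
A: waits 0, runs 0→3
B: waits 3, runs 3→13
C: waits 13, runs 13→28
E: waits 28, runs 28→37
D: waits 37, runs 37→49
Sum = 0+3+13+28+37 = 81.
FIFO (arrival order): A B C D E.
A: waits 0, runs 0→3
B: waits 3, runs 3→13
C: waits 13, runs 13→28
D: waits 28, runs 28→40
E: waits 40, runs 40→49
Sum = 0+3+13+28+40 = 84.
SPT (increasing processing time): A E B D C.
A: waits 0, runs 0→3
E: waits 3, runs 3→12
B: waits 12, runs 12→22
D: waits 22, runs 22→34
C: waits 34, runs 34→49
Sum = 0+3+12+22+34 = 71.
LPT (decreasing processing time): C D B E A.
C: waits 0, runs 0→15
D: waits 15, runs 15→27
B: waits 27, runs 27→37
E: waits 37, runs 37→46
A: waits 46, runs 46→49
Sum = 0+15+27+37+46 = 125.
EDD 81, FIFO 84, SPT 71, LPT 125 → minimum 71.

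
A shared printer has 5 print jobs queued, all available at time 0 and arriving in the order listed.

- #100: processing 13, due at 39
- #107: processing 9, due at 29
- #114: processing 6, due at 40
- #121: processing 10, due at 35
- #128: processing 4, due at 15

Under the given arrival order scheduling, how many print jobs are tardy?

2

FIFO (arrival order): #100 #107 #114 #121 #128.
#100: 0→13, due 39, tardiness 0
#107: 13→22, due 29, tardiness 0
#114: 22→28, due 40, tardiness 0
#121: 28→38, due 35, tardiness 3
#128: 38→42, due 15, tardiness 27
Late print jobs: 2.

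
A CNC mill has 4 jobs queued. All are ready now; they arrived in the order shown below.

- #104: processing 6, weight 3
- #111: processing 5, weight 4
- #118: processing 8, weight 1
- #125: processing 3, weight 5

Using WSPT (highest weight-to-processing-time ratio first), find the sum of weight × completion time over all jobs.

WSPT (decreasing weight/processing-time ratio): #125 #111 #104 #118.
#125: finishes 3, weight 5, w·C = 15
#111: finishes 8, weight 4, w·C = 32
#104: finishes 14, weight 3, w·C = 42
#118: finishes 22, weight 1, w·C = 22
Sum = 15+32+42+22 = 111.

111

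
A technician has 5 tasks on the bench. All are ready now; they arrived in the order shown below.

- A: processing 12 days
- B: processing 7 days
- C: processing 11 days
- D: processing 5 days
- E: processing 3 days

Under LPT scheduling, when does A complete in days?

LPT (decreasing processing time): A C B D E.
A: 0→12

12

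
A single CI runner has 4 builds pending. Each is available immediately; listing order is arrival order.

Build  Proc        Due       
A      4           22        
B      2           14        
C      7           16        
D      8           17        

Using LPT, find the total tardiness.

7

LPT (decreasing processing time): D C A B.
D: 0→8, due 17, tardiness 0
C: 8→15, due 16, tardiness 0
A: 15→19, due 22, tardiness 0
B: 19→21, due 14, tardiness 7
Sum = 0+0+0+7 = 7.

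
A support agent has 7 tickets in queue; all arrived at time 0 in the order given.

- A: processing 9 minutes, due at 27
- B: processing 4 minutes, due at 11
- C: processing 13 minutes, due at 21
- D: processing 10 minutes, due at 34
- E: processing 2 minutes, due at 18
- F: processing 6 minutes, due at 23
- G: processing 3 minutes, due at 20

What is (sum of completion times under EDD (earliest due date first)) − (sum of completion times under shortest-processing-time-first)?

EDD (increasing due date): B E G C F A D.
B: 0→4
E: 4→6
G: 6→9
C: 9→22
F: 22→28
A: 28→37
D: 37→47
Sum = 4+6+9+22+28+37+47 = 153.
SPT (increasing processing time): E G B F A D C.
E: 0→2
G: 2→5
B: 5→9
F: 9→15
A: 15→24
D: 24→34
C: 34→47
Sum = 2+5+9+15+24+34+47 = 136.
Difference = 153 − 136 = 17.

17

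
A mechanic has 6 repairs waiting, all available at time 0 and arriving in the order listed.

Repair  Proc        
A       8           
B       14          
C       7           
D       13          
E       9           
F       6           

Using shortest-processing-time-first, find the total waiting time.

SPT (increasing processing time): F C A E D B.
F: waits 0, runs 0→6
C: waits 6, runs 6→13
A: waits 13, runs 13→21
E: waits 21, runs 21→30
D: waits 30, runs 30→43
B: waits 43, runs 43→57
Sum = 0+6+13+21+30+43 = 113.

113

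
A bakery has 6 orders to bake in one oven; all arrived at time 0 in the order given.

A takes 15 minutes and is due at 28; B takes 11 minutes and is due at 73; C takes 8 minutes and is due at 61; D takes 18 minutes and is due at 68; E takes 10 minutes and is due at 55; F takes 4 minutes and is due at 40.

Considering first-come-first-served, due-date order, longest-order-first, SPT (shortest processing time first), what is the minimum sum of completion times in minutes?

FIFO (arrival order): A B C D E F.
A: 0→15
B: 15→26
C: 26→34
D: 34→52
E: 52→62
F: 62→66
Sum = 15+26+34+52+62+66 = 255.
EDD (increasing due date): A F E C D B.
A: 0→15
F: 15→19
E: 19→29
C: 29→37
D: 37→55
B: 55→66
Sum = 15+19+29+37+55+66 = 221.
LPT (decreasing processing time): D A B E C F.
D: 0→18
A: 18→33
B: 33→44
E: 44→54
C: 54→62
F: 62→66
Sum = 18+33+44+54+62+66 = 277.
SPT (increasing processing time): F C E B A D.
F: 0→4
C: 4→12
E: 12→22
B: 22→33
A: 33→48
D: 48→66
Sum = 4+12+22+33+48+66 = 185.
FIFO 255, EDD 221, LPT 277, SPT 185 → minimum 185.

185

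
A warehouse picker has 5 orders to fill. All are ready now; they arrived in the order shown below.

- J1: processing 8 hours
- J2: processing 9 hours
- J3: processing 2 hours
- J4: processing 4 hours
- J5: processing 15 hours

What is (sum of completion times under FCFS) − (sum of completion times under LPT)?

-40

FIFO (arrival order): J1 J2 J3 J4 J5.
J1: 0→8
J2: 8→17
J3: 17→19
J4: 19→23
J5: 23→38
Sum = 8+17+19+23+38 = 105.
LPT (decreasing processing time): J5 J2 J1 J4 J3.
J5: 0→15
J2: 15→24
J1: 24→32
J4: 32→36
J3: 36→38
Sum = 15+24+32+36+38 = 145.
Difference = 105 − 145 = -40.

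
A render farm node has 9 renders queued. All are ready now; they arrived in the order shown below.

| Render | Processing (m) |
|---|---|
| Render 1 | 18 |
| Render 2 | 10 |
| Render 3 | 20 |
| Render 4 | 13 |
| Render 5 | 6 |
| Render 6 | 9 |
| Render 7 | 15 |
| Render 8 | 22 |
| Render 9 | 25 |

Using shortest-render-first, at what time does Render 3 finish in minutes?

SPT (increasing processing time): Render 5 Render 6 Render 2 Render 4 Render 7 Render 1 Render 3 Render 8 Render 9.
Render 5: 0→6
Render 6: 6→15
Render 2: 15→25
Render 4: 25→38
Render 7: 38→53
Render 1: 53→71
Render 3: 71→91

91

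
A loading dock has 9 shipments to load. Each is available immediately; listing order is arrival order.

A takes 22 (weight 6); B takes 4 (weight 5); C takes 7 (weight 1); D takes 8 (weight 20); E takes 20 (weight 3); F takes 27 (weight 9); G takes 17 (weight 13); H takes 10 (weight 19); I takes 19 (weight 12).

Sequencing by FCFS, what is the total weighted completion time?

7248

FIFO (arrival order): A B C D E F G H I.
A: finishes 22, weight 6, w·C = 132
B: finishes 26, weight 5, w·C = 130
C: finishes 33, weight 1, w·C = 33
D: finishes 41, weight 20, w·C = 820
E: finishes 61, weight 3, w·C = 183
F: finishes 88, weight 9, w·C = 792
G: finishes 105, weight 13, w·C = 1365
H: finishes 115, weight 19, w·C = 2185
I: finishes 134, weight 12, w·C = 1608
Sum = 132+130+33+820+183+792+1365+2185+1608 = 7248.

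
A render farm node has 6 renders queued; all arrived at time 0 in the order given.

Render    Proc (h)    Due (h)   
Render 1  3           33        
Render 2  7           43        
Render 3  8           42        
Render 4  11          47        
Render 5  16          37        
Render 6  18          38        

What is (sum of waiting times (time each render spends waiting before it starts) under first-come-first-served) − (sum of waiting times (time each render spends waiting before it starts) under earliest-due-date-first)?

FIFO (arrival order): Render 1 Render 2 Render 3 Render 4 Render 5 Render 6.
Render 1: waits 0, runs 0→3
Render 2: waits 3, runs 3→10
Render 3: waits 10, runs 10→18
Render 4: waits 18, runs 18→29
Render 5: waits 29, runs 29→45
Render 6: waits 45, runs 45→63
Sum = 0+3+10+18+29+45 = 105.
EDD (increasing due date): Render 1 Render 5 Render 6 Render 3 Render 2 Render 4.
Render 1: waits 0, runs 0→3
Render 5: waits 3, runs 3→19
Render 6: waits 19, runs 19→37
Render 3: waits 37, runs 37→45
Render 2: waits 45, runs 45→52
Render 4: waits 52, runs 52→63
Sum = 0+3+19+37+45+52 = 156.
Difference = 105 − 156 = -51.

-51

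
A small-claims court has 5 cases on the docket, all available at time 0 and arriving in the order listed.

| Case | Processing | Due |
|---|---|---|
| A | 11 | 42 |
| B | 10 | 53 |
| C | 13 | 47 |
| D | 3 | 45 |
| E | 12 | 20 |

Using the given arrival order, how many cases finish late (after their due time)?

FIFO (arrival order): A B C D E.
A: 0→11, due 42, tardiness 0
B: 11→21, due 53, tardiness 0
C: 21→34, due 47, tardiness 0
D: 34→37, due 45, tardiness 0
E: 37→49, due 20, tardiness 29
Late cases: 1.

1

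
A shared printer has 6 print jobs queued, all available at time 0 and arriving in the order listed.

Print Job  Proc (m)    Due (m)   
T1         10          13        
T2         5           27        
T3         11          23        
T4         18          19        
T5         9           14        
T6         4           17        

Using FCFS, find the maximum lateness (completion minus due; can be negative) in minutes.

40

FIFO (arrival order): T1 T2 T3 T4 T5 T6.
T1: 0→10, due 13, lateness -3
T2: 10→15, due 27, lateness -12
T3: 15→26, due 23, lateness 3
T4: 26→44, due 19, lateness 25
T5: 44→53, due 14, lateness 39
T6: 53→57, due 17, lateness 40
Maximum = 40.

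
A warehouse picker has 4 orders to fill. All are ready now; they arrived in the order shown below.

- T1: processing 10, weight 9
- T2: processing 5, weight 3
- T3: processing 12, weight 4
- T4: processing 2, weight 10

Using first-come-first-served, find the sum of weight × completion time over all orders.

FIFO (arrival order): T1 T2 T3 T4.
T1: finishes 10, weight 9, w·C = 90
T2: finishes 15, weight 3, w·C = 45
T3: finishes 27, weight 4, w·C = 108
T4: finishes 29, weight 10, w·C = 290
Sum = 90+45+108+290 = 533.

533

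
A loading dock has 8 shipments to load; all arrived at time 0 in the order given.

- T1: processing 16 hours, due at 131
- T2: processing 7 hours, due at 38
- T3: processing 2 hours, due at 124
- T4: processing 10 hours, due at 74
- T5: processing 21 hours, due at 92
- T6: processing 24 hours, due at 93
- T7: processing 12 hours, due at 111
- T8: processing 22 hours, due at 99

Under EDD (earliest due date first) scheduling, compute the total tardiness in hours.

0

EDD (increasing due date): T2 T4 T5 T6 T8 T7 T3 T1.
T2: 0→7, due 38, tardiness 0
T4: 7→17, due 74, tardiness 0
T5: 17→38, due 92, tardiness 0
T6: 38→62, due 93, tardiness 0
T8: 62→84, due 99, tardiness 0
T7: 84→96, due 111, tardiness 0
T3: 96→98, due 124, tardiness 0
T1: 98→114, due 131, tardiness 0
Sum = 0+0+0+0+0+0+0+0 = 0.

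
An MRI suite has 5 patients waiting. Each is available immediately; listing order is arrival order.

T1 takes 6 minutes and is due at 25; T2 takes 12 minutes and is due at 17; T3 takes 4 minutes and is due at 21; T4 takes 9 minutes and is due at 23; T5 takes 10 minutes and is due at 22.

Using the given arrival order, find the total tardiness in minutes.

29

FIFO (arrival order): T1 T2 T3 T4 T5.
T1: 0→6, due 25, tardiness 0
T2: 6→18, due 17, tardiness 1
T3: 18→22, due 21, tardiness 1
T4: 22→31, due 23, tardiness 8
T5: 31→41, due 22, tardiness 19
Sum = 0+1+1+8+19 = 29.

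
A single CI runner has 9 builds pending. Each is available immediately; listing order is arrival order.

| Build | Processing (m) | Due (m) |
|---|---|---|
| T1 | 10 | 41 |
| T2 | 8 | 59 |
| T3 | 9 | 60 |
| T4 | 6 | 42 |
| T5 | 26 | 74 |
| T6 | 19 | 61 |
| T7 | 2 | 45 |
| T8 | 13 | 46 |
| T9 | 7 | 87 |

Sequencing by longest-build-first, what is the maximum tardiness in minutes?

56

LPT (decreasing processing time): T5 T6 T8 T1 T3 T2 T9 T4 T7.
T5: 0→26, due 74, tardiness 0
T6: 26→45, due 61, tardiness 0
T8: 45→58, due 46, tardiness 12
T1: 58→68, due 41, tardiness 27
T3: 68→77, due 60, tardiness 17
T2: 77→85, due 59, tardiness 26
T9: 85→92, due 87, tardiness 5
T4: 92→98, due 42, tardiness 56
T7: 98→100, due 45, tardiness 55
Maximum = 56.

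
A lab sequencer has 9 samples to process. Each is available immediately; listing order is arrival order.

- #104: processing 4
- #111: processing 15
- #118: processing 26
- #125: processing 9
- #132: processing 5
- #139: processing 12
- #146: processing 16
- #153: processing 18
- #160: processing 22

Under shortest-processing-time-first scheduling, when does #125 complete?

18

SPT (increasing processing time): #104 #132 #125 #139 #111 #146 #153 #160 #118.
#104: 0→4
#132: 4→9
#125: 9→18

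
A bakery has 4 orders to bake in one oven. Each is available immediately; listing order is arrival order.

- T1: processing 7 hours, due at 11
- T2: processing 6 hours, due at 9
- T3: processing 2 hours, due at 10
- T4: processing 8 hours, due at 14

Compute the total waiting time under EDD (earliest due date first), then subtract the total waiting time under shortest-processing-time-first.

EDD (increasing due date): T2 T3 T1 T4.
T2: waits 0, runs 0→6
T3: waits 6, runs 6→8
T1: waits 8, runs 8→15
T4: waits 15, runs 15→23
Sum = 0+6+8+15 = 29.
SPT (increasing processing time): T3 T2 T1 T4.
T3: waits 0, runs 0→2
T2: waits 2, runs 2→8
T1: waits 8, runs 8→15
T4: waits 15, runs 15→23
Sum = 0+2+8+15 = 25.
Difference = 29 − 25 = 4.

4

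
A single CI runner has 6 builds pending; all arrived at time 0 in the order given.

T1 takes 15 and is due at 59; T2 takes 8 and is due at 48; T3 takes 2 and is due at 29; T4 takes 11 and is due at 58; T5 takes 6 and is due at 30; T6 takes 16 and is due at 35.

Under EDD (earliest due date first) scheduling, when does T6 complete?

EDD (increasing due date): T3 T5 T6 T2 T4 T1.
T3: 0→2
T5: 2→8
T6: 8→24

24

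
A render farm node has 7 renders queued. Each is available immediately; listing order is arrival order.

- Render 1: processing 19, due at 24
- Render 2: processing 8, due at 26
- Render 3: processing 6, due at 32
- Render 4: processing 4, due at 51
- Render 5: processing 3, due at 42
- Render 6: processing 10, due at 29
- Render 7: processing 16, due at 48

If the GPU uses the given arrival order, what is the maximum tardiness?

21

FIFO (arrival order): Render 1 Render 2 Render 3 Render 4 Render 5 Render 6 Render 7.
Render 1: 0→19, due 24, tardiness 0
Render 2: 19→27, due 26, tardiness 1
Render 3: 27→33, due 32, tardiness 1
Render 4: 33→37, due 51, tardiness 0
Render 5: 37→40, due 42, tardiness 0
Render 6: 40→50, due 29, tardiness 21
Render 7: 50→66, due 48, tardiness 18
Maximum = 21.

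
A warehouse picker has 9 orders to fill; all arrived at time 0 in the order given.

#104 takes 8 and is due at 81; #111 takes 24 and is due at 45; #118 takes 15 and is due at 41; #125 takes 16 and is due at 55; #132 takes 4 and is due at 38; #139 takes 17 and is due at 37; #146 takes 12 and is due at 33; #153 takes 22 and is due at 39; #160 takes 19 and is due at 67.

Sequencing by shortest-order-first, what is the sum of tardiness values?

225

SPT (increasing processing time): #132 #104 #146 #118 #125 #139 #160 #153 #111.
#132: 0→4, due 38, tardiness 0
#104: 4→12, due 81, tardiness 0
#146: 12→24, due 33, tardiness 0
#118: 24→39, due 41, tardiness 0
#125: 39→55, due 55, tardiness 0
#139: 55→72, due 37, tardiness 35
#160: 72→91, due 67, tardiness 24
#153: 91→113, due 39, tardiness 74
#111: 113→137, due 45, tardiness 92
Sum = 0+0+0+0+0+35+24+74+92 = 225.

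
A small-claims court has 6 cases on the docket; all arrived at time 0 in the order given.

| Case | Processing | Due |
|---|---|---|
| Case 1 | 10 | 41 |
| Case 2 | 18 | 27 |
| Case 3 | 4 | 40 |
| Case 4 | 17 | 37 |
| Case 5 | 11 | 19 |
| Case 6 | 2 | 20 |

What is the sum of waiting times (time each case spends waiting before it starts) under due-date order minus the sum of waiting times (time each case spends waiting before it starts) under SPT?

EDD (increasing due date): Case 5 Case 6 Case 2 Case 4 Case 3 Case 1.
Case 5: waits 0, runs 0→11
Case 6: waits 11, runs 11→13
Case 2: waits 13, runs 13→31
Case 4: waits 31, runs 31→48
Case 3: waits 48, runs 48→52
Case 1: waits 52, runs 52→62
Sum = 0+11+13+31+48+52 = 155.
SPT (increasing processing time): Case 6 Case 3 Case 1 Case 5 Case 4 Case 2.
Case 6: waits 0, runs 0→2
Case 3: waits 2, runs 2→6
Case 1: waits 6, runs 6→16
Case 5: waits 16, runs 16→27
Case 4: waits 27, runs 27→44
Case 2: waits 44, runs 44→62
Sum = 0+2+6+16+27+44 = 95.
Difference = 155 − 95 = 60.

60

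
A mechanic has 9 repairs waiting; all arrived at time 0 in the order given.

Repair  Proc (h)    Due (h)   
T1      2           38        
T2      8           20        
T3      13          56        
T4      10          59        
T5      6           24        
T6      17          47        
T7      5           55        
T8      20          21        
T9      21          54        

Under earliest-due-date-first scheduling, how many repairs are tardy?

7

EDD (increasing due date): T2 T8 T5 T1 T6 T9 T7 T3 T4.
T2: 0→8, due 20, tardiness 0
T8: 8→28, due 21, tardiness 7
T5: 28→34, due 24, tardiness 10
T1: 34→36, due 38, tardiness 0
T6: 36→53, due 47, tardiness 6
T9: 53→74, due 54, tardiness 20
T7: 74→79, due 55, tardiness 24
T3: 79→92, due 56, tardiness 36
T4: 92→102, due 59, tardiness 43
Late repairs: 7.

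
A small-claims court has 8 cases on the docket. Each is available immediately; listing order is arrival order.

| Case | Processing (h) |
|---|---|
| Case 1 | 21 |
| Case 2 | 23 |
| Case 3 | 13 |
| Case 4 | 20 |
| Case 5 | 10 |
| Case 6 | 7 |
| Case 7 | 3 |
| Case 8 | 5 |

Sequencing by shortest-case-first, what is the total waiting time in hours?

226

SPT (increasing processing time): Case 7 Case 8 Case 6 Case 5 Case 3 Case 4 Case 1 Case 2.
Case 7: waits 0, runs 0→3
Case 8: waits 3, runs 3→8
Case 6: waits 8, runs 8→15
Case 5: waits 15, runs 15→25
Case 3: waits 25, runs 25→38
Case 4: waits 38, runs 38→58
Case 1: waits 58, runs 58→79
Case 2: waits 79, runs 79→102
Sum = 0+3+8+15+25+38+58+79 = 226.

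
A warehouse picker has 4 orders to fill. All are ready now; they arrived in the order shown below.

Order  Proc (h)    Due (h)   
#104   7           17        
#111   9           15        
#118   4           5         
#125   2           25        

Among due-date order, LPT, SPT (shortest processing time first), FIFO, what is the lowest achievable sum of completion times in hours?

43

EDD (increasing due date): #118 #111 #104 #125.
#118: 0→4
#111: 4→13
#104: 13→20
#125: 20→22
Sum = 4+13+20+22 = 59.
LPT (decreasing processing time): #111 #104 #118 #125.
#111: 0→9
#104: 9→16
#118: 16→20
#125: 20→22
Sum = 9+16+20+22 = 67.
SPT (increasing processing time): #125 #118 #104 #111.
#125: 0→2
#118: 2→6
#104: 6→13
#111: 13→22
Sum = 2+6+13+22 = 43.
FIFO (arrival order): #104 #111 #118 #125.
#104: 0→7
#111: 7→16
#118: 16→20
#125: 20→22
Sum = 7+16+20+22 = 65.
EDD 59, LPT 67, SPT 43, FIFO 65 → minimum 43.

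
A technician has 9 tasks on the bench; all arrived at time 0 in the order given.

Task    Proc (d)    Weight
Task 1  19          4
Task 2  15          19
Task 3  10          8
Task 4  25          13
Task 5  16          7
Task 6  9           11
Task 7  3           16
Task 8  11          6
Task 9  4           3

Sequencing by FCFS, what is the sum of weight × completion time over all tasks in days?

6136

FIFO (arrival order): Task 1 Task 2 Task 3 Task 4 Task 5 Task 6 Task 7 Task 8 Task 9.
Task 1: finishes 19, weight 4, w·C = 76
Task 2: finishes 34, weight 19, w·C = 646
Task 3: finishes 44, weight 8, w·C = 352
Task 4: finishes 69, weight 13, w·C = 897
Task 5: finishes 85, weight 7, w·C = 595
Task 6: finishes 94, weight 11, w·C = 1034
Task 7: finishes 97, weight 16, w·C = 1552
Task 8: finishes 108, weight 6, w·C = 648
Task 9: finishes 112, weight 3, w·C = 336
Sum = 76+646+352+897+595+1034+1552+648+336 = 6136.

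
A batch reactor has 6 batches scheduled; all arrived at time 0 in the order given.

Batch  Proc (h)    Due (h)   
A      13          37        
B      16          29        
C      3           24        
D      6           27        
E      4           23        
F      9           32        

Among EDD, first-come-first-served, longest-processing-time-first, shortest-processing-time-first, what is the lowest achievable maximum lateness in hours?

EDD (increasing due date): E C D B F A.
E: 0→4, due 23, lateness -19
C: 4→7, due 24, lateness -17
D: 7→13, due 27, lateness -14
B: 13→29, due 29, lateness 0
F: 29→38, due 32, lateness 6
A: 38→51, due 37, lateness 14
Maximum = 14.
FIFO (arrival order): A B C D E F.
A: 0→13, due 37, lateness -24
B: 13→29, due 29, lateness 0
C: 29→32, due 24, lateness 8
D: 32→38, due 27, lateness 11
E: 38→42, due 23, lateness 19
F: 42→51, due 32, lateness 19
Maximum = 19.
LPT (decreasing processing time): B A F D E C.
B: 0→16, due 29, lateness -13
A: 16→29, due 37, lateness -8
F: 29→38, due 32, lateness 6
D: 38→44, due 27, lateness 17
E: 44→48, due 23, lateness 25
C: 48→51, due 24, lateness 27
Maximum = 27.
SPT (increasing processing time): C E D F A B.
C: 0→3, due 24, lateness -21
E: 3→7, due 23, lateness -16
D: 7→13, due 27, lateness -14
F: 13→22, due 32, lateness -10
A: 22→35, due 37, lateness -2
B: 35→51, due 29, lateness 22
Maximum = 22.
EDD 14, FIFO 19, LPT 27, SPT 22 → minimum 14.

14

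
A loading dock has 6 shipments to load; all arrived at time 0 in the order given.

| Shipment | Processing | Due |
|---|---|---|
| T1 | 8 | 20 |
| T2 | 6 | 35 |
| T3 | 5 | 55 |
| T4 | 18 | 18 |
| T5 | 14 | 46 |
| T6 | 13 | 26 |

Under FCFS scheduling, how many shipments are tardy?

3

FIFO (arrival order): T1 T2 T3 T4 T5 T6.
T1: 0→8, due 20, tardiness 0
T2: 8→14, due 35, tardiness 0
T3: 14→19, due 55, tardiness 0
T4: 19→37, due 18, tardiness 19
T5: 37→51, due 46, tardiness 5
T6: 51→64, due 26, tardiness 38
Late shipments: 3.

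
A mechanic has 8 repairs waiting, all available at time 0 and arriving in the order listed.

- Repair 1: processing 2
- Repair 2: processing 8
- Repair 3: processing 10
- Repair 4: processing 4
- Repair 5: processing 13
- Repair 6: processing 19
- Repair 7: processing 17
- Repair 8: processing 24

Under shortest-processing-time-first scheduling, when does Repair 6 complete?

73

SPT (increasing processing time): Repair 1 Repair 4 Repair 2 Repair 3 Repair 5 Repair 7 Repair 6 Repair 8.
Repair 1: 0→2
Repair 4: 2→6
Repair 2: 6→14
Repair 3: 14→24
Repair 5: 24→37
Repair 7: 37→54
Repair 6: 54→73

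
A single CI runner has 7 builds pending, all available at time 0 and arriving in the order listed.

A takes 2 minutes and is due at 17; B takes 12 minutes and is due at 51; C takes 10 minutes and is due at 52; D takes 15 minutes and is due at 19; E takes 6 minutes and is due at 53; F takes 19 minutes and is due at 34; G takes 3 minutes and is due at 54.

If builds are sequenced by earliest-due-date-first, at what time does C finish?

EDD (increasing due date): A D F B C E G.
A: 0→2
D: 2→17
F: 17→36
B: 36→48
C: 48→58

58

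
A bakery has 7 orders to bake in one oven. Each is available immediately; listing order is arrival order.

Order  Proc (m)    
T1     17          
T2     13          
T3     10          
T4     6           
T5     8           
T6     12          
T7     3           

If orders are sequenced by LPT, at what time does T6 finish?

42

LPT (decreasing processing time): T1 T2 T6 T3 T5 T4 T7.
T1: 0→17
T2: 17→30
T6: 30→42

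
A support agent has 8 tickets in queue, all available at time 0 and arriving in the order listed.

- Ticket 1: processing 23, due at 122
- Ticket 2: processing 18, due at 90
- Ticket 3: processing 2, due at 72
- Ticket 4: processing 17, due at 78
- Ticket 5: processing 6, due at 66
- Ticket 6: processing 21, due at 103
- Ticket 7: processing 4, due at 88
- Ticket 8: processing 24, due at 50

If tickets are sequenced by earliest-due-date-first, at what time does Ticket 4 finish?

EDD (increasing due date): Ticket 8 Ticket 5 Ticket 3 Ticket 4 Ticket 7 Ticket 2 Ticket 6 Ticket 1.
Ticket 8: 0→24
Ticket 5: 24→30
Ticket 3: 30→32
Ticket 4: 32→49

49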